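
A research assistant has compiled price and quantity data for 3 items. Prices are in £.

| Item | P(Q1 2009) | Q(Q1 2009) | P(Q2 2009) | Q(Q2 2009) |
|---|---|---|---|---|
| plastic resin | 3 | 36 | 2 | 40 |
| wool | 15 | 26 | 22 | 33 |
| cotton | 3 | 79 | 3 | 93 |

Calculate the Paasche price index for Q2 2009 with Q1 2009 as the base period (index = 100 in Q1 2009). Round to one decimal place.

Paasche price index uses current-period quantities as weights.
ΣP(Q2 2009)·Q(Q2 2009) = 2×40 + 22×33 + 3×93 = 80 + 726 + 279 = 1085
ΣP(Q1 2009)·Q(Q2 2009) = 3×40 + 15×33 + 3×93 = 120 + 495 + 279 = 894
Index = 1085 / 894 × 100 = 121.3647

121.4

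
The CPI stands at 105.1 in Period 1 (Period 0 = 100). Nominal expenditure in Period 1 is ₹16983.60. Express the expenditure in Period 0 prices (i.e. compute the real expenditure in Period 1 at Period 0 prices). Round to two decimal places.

Real = Nominal ÷ (Index/100) = 16983.60 ÷ (105.1/100)
     = 16983.60 ÷ 1.051 = 16159.4672

16159.47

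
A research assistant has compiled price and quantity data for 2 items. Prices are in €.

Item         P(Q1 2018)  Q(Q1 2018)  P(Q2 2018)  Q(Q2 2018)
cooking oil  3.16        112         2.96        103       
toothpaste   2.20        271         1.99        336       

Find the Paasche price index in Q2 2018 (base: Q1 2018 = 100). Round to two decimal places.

Paasche price index uses current-period quantities as weights.
ΣP(Q2 2018)·Q(Q2 2018) = 2.96×103 + 1.99×336 = 304.88 + 668.64 = 973.52
ΣP(Q1 2018)·Q(Q2 2018) = 3.16×103 + 2.20×336 = 325.48 + 739.2 = 1064.68
Index = 973.52 / 1064.68 × 100 = 91.4378

91.44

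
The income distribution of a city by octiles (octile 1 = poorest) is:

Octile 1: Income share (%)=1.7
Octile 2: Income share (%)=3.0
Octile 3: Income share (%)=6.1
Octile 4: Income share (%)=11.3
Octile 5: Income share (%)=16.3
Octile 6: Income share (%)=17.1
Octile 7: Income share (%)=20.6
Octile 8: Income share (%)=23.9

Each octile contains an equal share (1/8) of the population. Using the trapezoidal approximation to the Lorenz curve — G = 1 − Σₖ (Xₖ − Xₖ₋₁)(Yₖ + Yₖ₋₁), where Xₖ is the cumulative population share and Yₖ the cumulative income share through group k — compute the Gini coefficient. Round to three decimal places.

Cumulative income shares Yₖ: 0.0170, 0.0470, 0.1080, 0.2210, 0.3840, 0.5550, 0.7610, 1.0000
Σ (Xₖ−Xₖ₋₁)(Yₖ+Yₖ₋₁) = (1/8)(0.0170+0.0000) + (1/8)(0.0470+0.0170) + (1/8)(0.1080+0.0470) + (1/8)(0.2210+0.1080) + (1/8)(0.3840+0.2210) + (1/8)(0.5550+0.3840) + (1/8)(0.7610+0.5550) + (1/8)(1.0000+0.7610)
  = 0.0021 + 0.0080 + 0.0194 + 0.0411 + 0.0756 + 0.1174 + 0.1645 + 0.2201 = 0.6483
G = 1 − 0.6483 = 0.3517

0.352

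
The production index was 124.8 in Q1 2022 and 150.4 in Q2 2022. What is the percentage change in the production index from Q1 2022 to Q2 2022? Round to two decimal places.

Change = (150.4 − 124.8) / 124.8 × 100
       = 25.6 / 124.8 × 100 = 20.5128%

20.51%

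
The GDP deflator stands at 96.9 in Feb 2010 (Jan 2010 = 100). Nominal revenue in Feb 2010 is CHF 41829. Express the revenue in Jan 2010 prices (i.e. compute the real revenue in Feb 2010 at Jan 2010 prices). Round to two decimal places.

Real = Nominal ÷ (Index/100) = 41829 ÷ (96.9/100)
     = 41829 ÷ 0.969 = 43167.1827

43167.18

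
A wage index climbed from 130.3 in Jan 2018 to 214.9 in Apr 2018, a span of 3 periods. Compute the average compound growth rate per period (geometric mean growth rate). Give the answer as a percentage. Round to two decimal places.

Growth factor = (214.9/130.3)^(1/3) = (1.649271)^(1/3) = 1.181492
Growth rate = 1.181492 − 1 = 0.181492 = 18.1492%

18.15%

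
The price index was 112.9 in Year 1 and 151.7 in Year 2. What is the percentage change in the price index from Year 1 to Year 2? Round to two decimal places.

Change = (151.7 − 112.9) / 112.9 × 100
       = 38.8 / 112.9 × 100 = 34.3667%

34.37%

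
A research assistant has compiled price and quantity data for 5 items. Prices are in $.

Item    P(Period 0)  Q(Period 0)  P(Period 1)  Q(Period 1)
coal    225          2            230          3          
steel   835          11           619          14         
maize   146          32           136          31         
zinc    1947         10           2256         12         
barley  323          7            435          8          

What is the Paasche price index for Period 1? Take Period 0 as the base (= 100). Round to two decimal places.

103.00

Paasche price index uses current-period quantities as weights.
ΣP(Period 1)·Q(Period 1) = 230×3 + 619×14 + 136×31 + 2256×12 + 435×8 = 690 + 8666 + 4216 + 27072 + 3480 = 44124
ΣP(Period 0)·Q(Period 1) = 225×3 + 835×14 + 146×31 + 1947×12 + 323×8 = 675 + 11690 + 4526 + 23364 + 2584 = 42839
Index = 44124 / 42839 × 100 = 102.9996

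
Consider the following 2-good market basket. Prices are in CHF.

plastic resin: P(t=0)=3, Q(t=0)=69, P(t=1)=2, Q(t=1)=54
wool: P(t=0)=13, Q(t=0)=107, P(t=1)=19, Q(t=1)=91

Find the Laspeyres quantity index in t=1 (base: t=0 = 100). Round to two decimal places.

Laspeyres quantity index uses base-period prices as weights.
ΣP(t=0)·Q(t=1) = 3×54 + 13×91 = 162 + 1183 = 1345
ΣP(t=0)·Q(t=0) = 3×69 + 13×107 = 207 + 1391 = 1598
Index = 1345 / 1598 × 100 = 84.1677

84.17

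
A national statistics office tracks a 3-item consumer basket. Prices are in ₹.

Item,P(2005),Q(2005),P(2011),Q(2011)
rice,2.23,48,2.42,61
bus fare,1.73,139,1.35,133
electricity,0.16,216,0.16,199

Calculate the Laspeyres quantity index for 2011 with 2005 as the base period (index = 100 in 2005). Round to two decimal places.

Laspeyres quantity index uses base-period prices as weights.
ΣP(2005)·Q(2011) = 2.23×61 + 1.73×133 + 0.16×199 = 136.03 + 230.09 + 31.84 = 397.96
ΣP(2005)·Q(2005) = 2.23×48 + 1.73×139 + 0.16×216 = 107.04 + 240.47 + 34.56 = 382.07
Index = 397.96 / 382.07 × 100 = 104.1589

104.16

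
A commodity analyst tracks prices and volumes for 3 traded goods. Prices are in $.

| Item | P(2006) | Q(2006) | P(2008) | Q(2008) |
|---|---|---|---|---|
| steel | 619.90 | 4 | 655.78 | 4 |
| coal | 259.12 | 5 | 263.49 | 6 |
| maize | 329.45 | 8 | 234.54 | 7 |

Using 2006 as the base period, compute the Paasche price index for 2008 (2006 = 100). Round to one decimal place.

Paasche price index uses current-period quantities as weights.
ΣP(2008)·Q(2008) = 655.78×4 + 263.49×6 + 234.54×7 = 2623.12 + 1580.94 + 1641.78 = 5845.84
ΣP(2006)·Q(2008) = 619.90×4 + 259.12×6 + 329.45×7 = 2479.6 + 1554.72 + 2306.15 = 6340.47
Index = 5845.84 / 6340.47 × 100 = 92.1988

92.2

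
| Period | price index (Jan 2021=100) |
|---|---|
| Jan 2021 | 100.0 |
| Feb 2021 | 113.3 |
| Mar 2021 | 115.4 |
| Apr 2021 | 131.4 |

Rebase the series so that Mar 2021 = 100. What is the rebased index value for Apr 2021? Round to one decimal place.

Rebased(Apr 2021) = 131.4 / 115.4 × 100 = 113.8648

113.9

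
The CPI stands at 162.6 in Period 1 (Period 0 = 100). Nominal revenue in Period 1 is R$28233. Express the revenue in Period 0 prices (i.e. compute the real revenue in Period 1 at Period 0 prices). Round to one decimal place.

17363.5

Real = Nominal ÷ (Index/100) = 28233 ÷ (162.6/100)
     = 28233 ÷ 1.626 = 17363.4686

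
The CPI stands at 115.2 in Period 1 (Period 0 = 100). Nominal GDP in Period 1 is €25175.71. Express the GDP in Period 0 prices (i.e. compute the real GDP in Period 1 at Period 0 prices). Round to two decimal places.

Real = Nominal ÷ (Index/100) = 25175.71 ÷ (115.2/100)
     = 25175.71 ÷ 1.152 = 21853.9149

21853.91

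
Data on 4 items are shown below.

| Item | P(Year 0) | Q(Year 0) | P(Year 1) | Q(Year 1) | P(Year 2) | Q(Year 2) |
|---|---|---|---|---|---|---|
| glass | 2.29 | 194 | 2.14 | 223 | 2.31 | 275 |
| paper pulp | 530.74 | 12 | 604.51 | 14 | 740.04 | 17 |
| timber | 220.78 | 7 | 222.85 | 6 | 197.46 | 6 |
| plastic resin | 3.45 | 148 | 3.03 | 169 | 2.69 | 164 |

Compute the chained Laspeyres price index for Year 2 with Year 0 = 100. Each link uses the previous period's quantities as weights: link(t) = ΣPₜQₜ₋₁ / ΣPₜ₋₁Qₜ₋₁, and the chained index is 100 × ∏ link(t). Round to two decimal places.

Link Year 0→Year 1:
ΣP(Year 1)Q(Year 0) = 2.14×194 + 604.51×12 + 222.85×7 + 3.03×148 = 415.16 + 7254.12 + 1559.95 + 448.44 = 9677.67
ΣP(Year 0)Q(Year 0) = 2.29×194 + 530.74×12 + 220.78×7 + 3.45×148 = 444.26 + 6368.88 + 1545.46 + 510.6 = 8869.2
link = 9677.67/8869.2 = 1.091155
Link Year 1→Year 2:
ΣP(Year 2)Q(Year 1) = 2.31×223 + 740.04×14 + 197.46×6 + 2.69×169 = 515.13 + 10360.56 + 1184.76 + 454.61 = 12515.06
ΣP(Year 1)Q(Year 1) = 2.14×223 + 604.51×14 + 222.85×6 + 3.03×169 = 477.22 + 8463.14 + 1337.1 + 512.07 = 10789.53
link = 12515.06/10789.53 = 1.159926
Chained index = 100 × 1.091155 × 1.159926 = 126.5659

126.57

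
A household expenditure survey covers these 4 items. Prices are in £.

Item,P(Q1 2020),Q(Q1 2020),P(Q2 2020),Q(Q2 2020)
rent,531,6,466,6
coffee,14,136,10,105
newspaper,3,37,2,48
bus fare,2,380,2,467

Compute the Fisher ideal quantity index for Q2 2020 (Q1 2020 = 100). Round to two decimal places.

Laspeyres component (base-period weights):
ΣP(Q1 2020)Q(Q2 2020) = 531×6 + 14×105 + 3×48 + 2×467 = 3186 + 1470 + 144 + 934 = 5734
ΣP(Q1 2020)Q(Q1 2020) = 531×6 + 14×136 + 3×37 + 2×380 = 3186 + 1904 + 111 + 760 = 5961
L = 5734 / 5961 × 100 = 96.1919
Paasche component (current-period weights):
ΣP(Q2 2020)Q(Q2 2020) = 466×6 + 10×105 + 2×48 + 2×467 = 2796 + 1050 + 96 + 934 = 4876
ΣP(Q2 2020)Q(Q1 2020) = 466×6 + 10×136 + 2×37 + 2×380 = 2796 + 1360 + 74 + 760 = 4990
P = 4876 / 4990 × 100 = 97.7154
Fisher = √(L × P) = √(96.1919 × 97.7154) = 96.9507

96.95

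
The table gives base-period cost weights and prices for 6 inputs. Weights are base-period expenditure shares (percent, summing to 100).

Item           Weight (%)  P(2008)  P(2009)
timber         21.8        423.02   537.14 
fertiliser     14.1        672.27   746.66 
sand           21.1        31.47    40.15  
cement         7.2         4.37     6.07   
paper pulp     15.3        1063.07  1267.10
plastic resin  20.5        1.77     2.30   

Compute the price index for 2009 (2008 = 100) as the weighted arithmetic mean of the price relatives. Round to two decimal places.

timber: 21.8 × (537.14/423.02) = 21.8 × 1.269774 = 27.6811
fertiliser: 14.1 × (746.66/672.27) = 14.1 × 1.110655 = 15.6602
sand: 21.1 × (40.15/31.47) = 21.1 × 1.275818 = 26.9198
cement: 7.2 × (6.07/4.37) = 7.2 × 1.389016 = 10.0009
paper pulp: 15.3 × (1267.10/1063.07) = 15.3 × 1.191925 = 18.2365
plastic resin: 20.5 × (2.30/1.77) = 20.5 × 1.299435 = 26.6384
Index = Σ wᵢ·(p₁ᵢ/p₀ᵢ) = 27.6811 + 15.6602 + 26.9198 + 10.0009 + 18.2365 + 26.6384 = 125.1369

125.14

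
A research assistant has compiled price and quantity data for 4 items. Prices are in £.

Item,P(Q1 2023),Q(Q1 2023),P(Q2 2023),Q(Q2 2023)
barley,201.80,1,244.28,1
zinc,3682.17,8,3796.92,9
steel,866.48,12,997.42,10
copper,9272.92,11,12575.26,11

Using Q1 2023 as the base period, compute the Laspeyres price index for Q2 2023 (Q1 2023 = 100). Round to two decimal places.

Laspeyres price index uses base-period quantities as weights.
ΣP(Q2 2023)·Q(Q1 2023) = 244.28×1 + 3796.92×8 + 997.42×12 + 12575.26×11 = 244.28 + 30375.36 + 11969.04 + 138327.86 = 180916.54
ΣP(Q1 2023)·Q(Q1 2023) = 201.80×1 + 3682.17×8 + 866.48×12 + 9272.92×11 = 201.8 + 29457.36 + 10397.76 + 102002.12 = 142059.04
Index = 180916.54 / 142059.04 × 100 = 127.3531

127.35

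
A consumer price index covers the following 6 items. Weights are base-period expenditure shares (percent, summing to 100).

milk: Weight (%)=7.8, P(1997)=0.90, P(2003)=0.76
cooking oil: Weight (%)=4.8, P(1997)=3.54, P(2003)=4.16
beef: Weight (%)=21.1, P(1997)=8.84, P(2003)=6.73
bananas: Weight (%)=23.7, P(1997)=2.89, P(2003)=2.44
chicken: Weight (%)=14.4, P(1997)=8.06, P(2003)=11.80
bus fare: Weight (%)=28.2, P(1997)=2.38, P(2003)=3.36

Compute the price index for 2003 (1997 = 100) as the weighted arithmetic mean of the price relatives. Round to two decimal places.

109.19

milk: 7.8 × (0.76/0.90) = 7.8 × 0.844444 = 6.5867
cooking oil: 4.8 × (4.16/3.54) = 4.8 × 1.175141 = 5.6407
beef: 21.1 × (6.73/8.84) = 21.1 × 0.761312 = 16.0637
bananas: 23.7 × (2.44/2.89) = 23.7 × 0.844291 = 20.0097
chicken: 14.4 × (11.80/8.06) = 14.4 × 1.464020 = 21.0819
bus fare: 28.2 × (3.36/2.38) = 28.2 × 1.411765 = 39.8118
Index = Σ wᵢ·(p₁ᵢ/p₀ᵢ) = 6.5867 + 5.6407 + 16.0637 + 20.0097 + 21.0819 + 39.8118 = 109.1944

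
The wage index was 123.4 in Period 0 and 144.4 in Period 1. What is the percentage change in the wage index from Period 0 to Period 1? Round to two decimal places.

17.02%

Change = (144.4 − 123.4) / 123.4 × 100
       = 21.0 / 123.4 × 100 = 17.0178%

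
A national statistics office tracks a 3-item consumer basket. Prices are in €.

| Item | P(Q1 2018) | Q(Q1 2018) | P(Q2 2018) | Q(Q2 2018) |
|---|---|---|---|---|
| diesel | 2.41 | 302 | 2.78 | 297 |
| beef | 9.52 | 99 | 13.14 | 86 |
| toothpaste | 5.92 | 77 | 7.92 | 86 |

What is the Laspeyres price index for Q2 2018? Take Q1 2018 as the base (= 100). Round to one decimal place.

Laspeyres price index uses base-period quantities as weights.
ΣP(Q2 2018)·Q(Q1 2018) = 2.78×302 + 13.14×99 + 7.92×77 = 839.56 + 1300.86 + 609.84 = 2750.26
ΣP(Q1 2018)·Q(Q1 2018) = 2.41×302 + 9.52×99 + 5.92×77 = 727.82 + 942.48 + 455.84 = 2126.14
Index = 2750.26 / 2126.14 × 100 = 129.3546

129.4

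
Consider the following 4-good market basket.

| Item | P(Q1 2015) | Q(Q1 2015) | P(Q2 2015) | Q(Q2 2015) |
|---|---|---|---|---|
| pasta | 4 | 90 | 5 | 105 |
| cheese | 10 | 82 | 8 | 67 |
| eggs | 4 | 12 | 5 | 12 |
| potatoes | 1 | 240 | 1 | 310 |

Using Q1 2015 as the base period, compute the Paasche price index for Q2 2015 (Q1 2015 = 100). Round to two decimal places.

Paasche price index uses current-period quantities as weights.
ΣP(Q2 2015)·Q(Q2 2015) = 5×105 + 8×67 + 5×12 + 1×310 = 525 + 536 + 60 + 310 = 1431
ΣP(Q1 2015)·Q(Q2 2015) = 4×105 + 10×67 + 4×12 + 1×310 = 420 + 670 + 48 + 310 = 1448
Index = 1431 / 1448 × 100 = 98.8260

98.83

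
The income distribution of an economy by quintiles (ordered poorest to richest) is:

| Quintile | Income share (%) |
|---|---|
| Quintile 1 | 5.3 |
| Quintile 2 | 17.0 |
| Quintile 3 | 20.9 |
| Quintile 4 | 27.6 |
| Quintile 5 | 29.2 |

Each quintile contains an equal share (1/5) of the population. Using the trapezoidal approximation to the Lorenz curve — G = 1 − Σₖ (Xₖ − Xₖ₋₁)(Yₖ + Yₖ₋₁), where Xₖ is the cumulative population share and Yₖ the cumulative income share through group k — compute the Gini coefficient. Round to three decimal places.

0.234

Cumulative income shares Yₖ: 0.0530, 0.2230, 0.4320, 0.7080, 1.0000
Σ (Xₖ−Xₖ₋₁)(Yₖ+Yₖ₋₁) = (1/5)(0.0530+0.0000) + (1/5)(0.2230+0.0530) + (1/5)(0.4320+0.2230) + (1/5)(0.7080+0.4320) + (1/5)(1.0000+0.7080)
  = 0.0106 + 0.0552 + 0.1310 + 0.2280 + 0.3416 = 0.7664
G = 1 − 0.7664 = 0.2336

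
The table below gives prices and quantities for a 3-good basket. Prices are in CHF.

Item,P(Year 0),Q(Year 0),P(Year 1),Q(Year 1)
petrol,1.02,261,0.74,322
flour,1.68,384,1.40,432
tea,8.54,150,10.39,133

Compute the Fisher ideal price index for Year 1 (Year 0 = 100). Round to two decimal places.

103.00

Laspeyres component (base-period weights):
ΣP(Year 1)Q(Year 0) = 0.74×261 + 1.40×384 + 10.39×150 = 193.14 + 537.6 + 1558.5 = 2289.24
ΣP(Year 0)Q(Year 0) = 1.02×261 + 1.68×384 + 8.54×150 = 266.22 + 645.12 + 1281 = 2192.34
L = 2289.24 / 2192.34 × 100 = 104.4199
Paasche component (current-period weights):
ΣP(Year 1)Q(Year 1) = 0.74×322 + 1.40×432 + 10.39×133 = 238.28 + 604.8 + 1381.87 = 2224.95
ΣP(Year 0)Q(Year 1) = 1.02×322 + 1.68×432 + 8.54×133 = 328.44 + 725.76 + 1135.82 = 2190.02
P = 2224.95 / 2190.02 × 100 = 101.5950
Fisher = √(L × P) = √(104.4199 × 101.5950) = 102.9978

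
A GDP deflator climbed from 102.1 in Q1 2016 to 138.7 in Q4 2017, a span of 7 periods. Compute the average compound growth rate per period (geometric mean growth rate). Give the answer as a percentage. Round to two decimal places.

Growth factor = (138.7/102.1)^(1/7) = (1.358472)^(1/7) = 1.044738
Growth rate = 1.044738 − 1 = 0.044738 = 4.4738%

4.47%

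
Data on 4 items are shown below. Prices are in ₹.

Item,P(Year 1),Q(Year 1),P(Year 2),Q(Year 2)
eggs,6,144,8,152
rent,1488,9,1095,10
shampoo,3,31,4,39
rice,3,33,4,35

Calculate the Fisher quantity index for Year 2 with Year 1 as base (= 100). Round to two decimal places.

Laspeyres component (base-period weights):
ΣP(Year 1)Q(Year 2) = 6×152 + 1488×10 + 3×39 + 3×35 = 912 + 14880 + 117 + 105 = 16014
ΣP(Year 1)Q(Year 1) = 6×144 + 1488×9 + 3×31 + 3×33 = 864 + 13392 + 93 + 99 = 14448
L = 16014 / 14448 × 100 = 110.8389
Paasche component (current-period weights):
ΣP(Year 2)Q(Year 2) = 8×152 + 1095×10 + 4×39 + 4×35 = 1216 + 10950 + 156 + 140 = 12462
ΣP(Year 2)Q(Year 1) = 8×144 + 1095×9 + 4×31 + 4×33 = 1152 + 9855 + 124 + 132 = 11263
P = 12462 / 11263 × 100 = 110.6455
Fisher = √(L × P) = √(110.8389 × 110.6455) = 110.7421

110.74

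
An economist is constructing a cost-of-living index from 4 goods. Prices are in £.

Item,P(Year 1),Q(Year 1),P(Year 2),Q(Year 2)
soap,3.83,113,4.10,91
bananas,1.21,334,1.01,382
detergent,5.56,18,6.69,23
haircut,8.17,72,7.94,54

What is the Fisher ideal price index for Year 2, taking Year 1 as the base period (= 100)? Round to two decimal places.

97.55

Laspeyres component (base-period weights):
ΣP(Year 2)Q(Year 1) = 4.10×113 + 1.01×334 + 6.69×18 + 7.94×72 = 463.3 + 337.34 + 120.42 + 571.68 = 1492.74
ΣP(Year 1)Q(Year 1) = 3.83×113 + 1.21×334 + 5.56×18 + 8.17×72 = 432.79 + 404.14 + 100.08 + 588.24 = 1525.25
L = 1492.74 / 1525.25 × 100 = 97.8685
Paasche component (current-period weights):
ΣP(Year 2)Q(Year 2) = 4.10×91 + 1.01×382 + 6.69×23 + 7.94×54 = 373.1 + 385.82 + 153.87 + 428.76 = 1341.55
ΣP(Year 1)Q(Year 2) = 3.83×91 + 1.21×382 + 5.56×23 + 8.17×54 = 348.53 + 462.22 + 127.88 + 441.18 = 1379.81
P = 1341.55 / 1379.81 × 100 = 97.2272
Fisher = √(L × P) = √(97.8685 × 97.2272) = 97.5473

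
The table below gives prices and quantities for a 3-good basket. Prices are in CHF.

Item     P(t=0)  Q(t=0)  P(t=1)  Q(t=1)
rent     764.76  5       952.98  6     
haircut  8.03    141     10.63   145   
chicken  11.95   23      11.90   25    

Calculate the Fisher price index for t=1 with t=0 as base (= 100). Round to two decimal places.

124.92

Laspeyres component (base-period weights):
ΣP(t=1)Q(t=0) = 952.98×5 + 10.63×141 + 11.90×23 = 4764.9 + 1498.83 + 273.7 = 6537.43
ΣP(t=0)Q(t=0) = 764.76×5 + 8.03×141 + 11.95×23 = 3823.8 + 1132.23 + 274.85 = 5230.88
L = 6537.43 / 5230.88 × 100 = 124.9776
Paasche component (current-period weights):
ΣP(t=1)Q(t=1) = 952.98×6 + 10.63×145 + 11.90×25 = 5717.88 + 1541.35 + 297.5 = 7556.73
ΣP(t=0)Q(t=1) = 764.76×6 + 8.03×145 + 11.95×25 = 4588.56 + 1164.35 + 298.75 = 6051.66
P = 7556.73 / 6051.66 × 100 = 124.8704
Fisher = √(L × P) = √(124.9776 × 124.8704) = 124.9240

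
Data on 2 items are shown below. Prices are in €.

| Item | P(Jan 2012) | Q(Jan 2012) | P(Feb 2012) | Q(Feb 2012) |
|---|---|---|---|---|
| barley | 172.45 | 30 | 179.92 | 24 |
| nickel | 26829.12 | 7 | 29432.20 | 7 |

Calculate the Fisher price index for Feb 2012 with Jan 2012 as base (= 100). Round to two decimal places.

109.57

Laspeyres component (base-period weights):
ΣP(Feb 2012)Q(Jan 2012) = 179.92×30 + 29432.20×7 = 5397.6 + 206025.4 = 211423
ΣP(Jan 2012)Q(Jan 2012) = 172.45×30 + 26829.12×7 = 5173.5 + 187803.84 = 192977.34
L = 211423 / 192977.34 × 100 = 109.5585
Paasche component (current-period weights):
ΣP(Feb 2012)Q(Feb 2012) = 179.92×24 + 29432.20×7 = 4318.08 + 206025.4 = 210343.48
ΣP(Jan 2012)Q(Feb 2012) = 172.45×24 + 26829.12×7 = 4138.8 + 187803.84 = 191942.64
P = 210343.48 / 191942.64 × 100 = 109.5866
Fisher = √(L × P) = √(109.5585 × 109.5866) = 109.5725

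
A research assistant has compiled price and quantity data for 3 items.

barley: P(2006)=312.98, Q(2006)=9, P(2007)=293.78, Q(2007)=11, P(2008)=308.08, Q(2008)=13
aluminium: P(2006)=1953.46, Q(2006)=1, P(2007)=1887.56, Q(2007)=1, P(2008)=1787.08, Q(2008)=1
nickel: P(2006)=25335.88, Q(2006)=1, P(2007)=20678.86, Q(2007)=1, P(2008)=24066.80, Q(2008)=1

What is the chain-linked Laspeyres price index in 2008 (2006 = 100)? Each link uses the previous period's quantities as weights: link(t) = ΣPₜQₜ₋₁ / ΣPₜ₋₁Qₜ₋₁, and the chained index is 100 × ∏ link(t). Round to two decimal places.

Link 2006→2007:
ΣP(2007)Q(2006) = 293.78×9 + 1887.56×1 + 20678.86×1 = 2644.02 + 1887.56 + 20678.86 = 25210.44
ΣP(2006)Q(2006) = 312.98×9 + 1953.46×1 + 25335.88×1 = 2816.82 + 1953.46 + 25335.88 = 30106.16
link = 25210.44/30106.16 = 0.837385
Link 2007→2008:
ΣP(2008)Q(2007) = 308.08×11 + 1787.08×1 + 24066.80×1 = 3388.88 + 1787.08 + 24066.8 = 29242.76
ΣP(2007)Q(2007) = 293.78×11 + 1887.56×1 + 20678.86×1 = 3231.58 + 1887.56 + 20678.86 = 25798
link = 29242.76/25798 = 1.133528
Chained index = 100 × 0.837385 × 1.133528 = 94.9199

94.92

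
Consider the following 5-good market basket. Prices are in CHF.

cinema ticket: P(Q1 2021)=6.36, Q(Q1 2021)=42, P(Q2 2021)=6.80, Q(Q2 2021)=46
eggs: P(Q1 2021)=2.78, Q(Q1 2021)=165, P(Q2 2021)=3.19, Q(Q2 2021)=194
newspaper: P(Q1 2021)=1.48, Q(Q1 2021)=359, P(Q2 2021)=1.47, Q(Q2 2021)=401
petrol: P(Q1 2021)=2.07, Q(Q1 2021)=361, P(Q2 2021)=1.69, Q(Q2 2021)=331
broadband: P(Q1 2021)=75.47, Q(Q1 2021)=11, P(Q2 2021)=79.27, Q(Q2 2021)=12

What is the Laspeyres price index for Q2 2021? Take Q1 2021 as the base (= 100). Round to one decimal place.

99.5

Laspeyres price index uses base-period quantities as weights.
ΣP(Q2 2021)·Q(Q1 2021) = 6.80×42 + 3.19×165 + 1.47×359 + 1.69×361 + 79.27×11 = 285.6 + 526.35 + 527.73 + 610.09 + 871.97 = 2821.74
ΣP(Q1 2021)·Q(Q1 2021) = 6.36×42 + 2.78×165 + 1.48×359 + 2.07×361 + 75.47×11 = 267.12 + 458.7 + 531.32 + 747.27 + 830.17 = 2834.58
Index = 2821.74 / 2834.58 × 100 = 99.5470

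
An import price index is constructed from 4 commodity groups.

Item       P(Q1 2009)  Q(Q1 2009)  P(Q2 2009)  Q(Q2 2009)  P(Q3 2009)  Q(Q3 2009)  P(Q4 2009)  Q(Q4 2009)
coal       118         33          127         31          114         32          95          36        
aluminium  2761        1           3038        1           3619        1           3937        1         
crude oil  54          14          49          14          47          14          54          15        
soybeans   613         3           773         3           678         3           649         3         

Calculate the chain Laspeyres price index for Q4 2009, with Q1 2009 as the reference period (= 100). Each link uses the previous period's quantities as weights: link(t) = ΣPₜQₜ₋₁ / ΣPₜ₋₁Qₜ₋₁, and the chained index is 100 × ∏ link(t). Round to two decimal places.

106.08

Link Q1 2009→Q2 2009:
ΣP(Q2 2009)Q(Q1 2009) = 127×33 + 3038×1 + 49×14 + 773×3 = 4191 + 3038 + 686 + 2319 = 10234
ΣP(Q1 2009)Q(Q1 2009) = 118×33 + 2761×1 + 54×14 + 613×3 = 3894 + 2761 + 756 + 1839 = 9250
link = 10234/9250 = 1.106378
Link Q2 2009→Q3 2009:
ΣP(Q3 2009)Q(Q2 2009) = 114×31 + 3619×1 + 47×14 + 678×3 = 3534 + 3619 + 658 + 2034 = 9845
ΣP(Q2 2009)Q(Q2 2009) = 127×31 + 3038×1 + 49×14 + 773×3 = 3937 + 3038 + 686 + 2319 = 9980
link = 9845/9980 = 0.986473
Link Q3 2009→Q4 2009:
ΣP(Q4 2009)Q(Q3 2009) = 95×32 + 3937×1 + 54×14 + 649×3 = 3040 + 3937 + 756 + 1947 = 9680
ΣP(Q3 2009)Q(Q3 2009) = 114×32 + 3619×1 + 47×14 + 678×3 = 3648 + 3619 + 658 + 2034 = 9959
link = 9680/9959 = 0.971985
Chained index = 100 × 1.106378 × 0.986473 × 0.971985 = 106.0837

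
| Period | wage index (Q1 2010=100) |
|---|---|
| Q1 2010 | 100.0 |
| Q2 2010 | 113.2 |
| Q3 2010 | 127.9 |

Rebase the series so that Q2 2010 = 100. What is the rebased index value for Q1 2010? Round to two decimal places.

88.34

Rebased(Q1 2010) = 100.0 / 113.2 × 100 = 88.3392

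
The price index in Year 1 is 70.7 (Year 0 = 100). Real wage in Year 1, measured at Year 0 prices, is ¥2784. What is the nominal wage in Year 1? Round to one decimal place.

Nominal = Real × (Index/100) = 2784 × (70.7/100)
        = 2784 × 0.707 = 1968.2880

1968.3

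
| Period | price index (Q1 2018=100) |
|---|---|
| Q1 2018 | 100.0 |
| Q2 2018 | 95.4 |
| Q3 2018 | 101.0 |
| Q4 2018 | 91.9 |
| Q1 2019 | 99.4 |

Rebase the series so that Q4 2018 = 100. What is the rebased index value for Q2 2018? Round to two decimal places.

Rebased(Q2 2018) = 95.4 / 91.9 × 100 = 103.8085

103.81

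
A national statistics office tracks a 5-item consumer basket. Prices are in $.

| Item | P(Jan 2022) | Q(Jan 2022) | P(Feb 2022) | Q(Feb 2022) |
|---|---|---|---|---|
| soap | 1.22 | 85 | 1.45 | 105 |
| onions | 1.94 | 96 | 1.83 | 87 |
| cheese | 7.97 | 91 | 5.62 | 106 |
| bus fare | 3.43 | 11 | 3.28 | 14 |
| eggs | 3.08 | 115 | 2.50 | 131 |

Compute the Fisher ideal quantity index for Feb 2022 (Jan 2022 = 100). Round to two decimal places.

113.08

Laspeyres component (base-period weights):
ΣP(Jan 2022)Q(Feb 2022) = 1.22×105 + 1.94×87 + 7.97×106 + 3.43×14 + 3.08×131 = 128.1 + 168.78 + 844.82 + 48.02 + 403.48 = 1593.2
ΣP(Jan 2022)Q(Jan 2022) = 1.22×85 + 1.94×96 + 7.97×91 + 3.43×11 + 3.08×115 = 103.7 + 186.24 + 725.27 + 37.73 + 354.2 = 1407.14
L = 1593.2 / 1407.14 × 100 = 113.2226
Paasche component (current-period weights):
ΣP(Feb 2022)Q(Feb 2022) = 1.45×105 + 1.83×87 + 5.62×106 + 3.28×14 + 2.50×131 = 152.25 + 159.21 + 595.72 + 45.92 + 327.5 = 1280.6
ΣP(Feb 2022)Q(Jan 2022) = 1.45×85 + 1.83×96 + 5.62×91 + 3.28×11 + 2.50×115 = 123.25 + 175.68 + 511.42 + 36.08 + 287.5 = 1133.93
P = 1280.6 / 1133.93 × 100 = 112.9347
Fisher = √(L × P) = √(113.2226 × 112.9347) = 113.0785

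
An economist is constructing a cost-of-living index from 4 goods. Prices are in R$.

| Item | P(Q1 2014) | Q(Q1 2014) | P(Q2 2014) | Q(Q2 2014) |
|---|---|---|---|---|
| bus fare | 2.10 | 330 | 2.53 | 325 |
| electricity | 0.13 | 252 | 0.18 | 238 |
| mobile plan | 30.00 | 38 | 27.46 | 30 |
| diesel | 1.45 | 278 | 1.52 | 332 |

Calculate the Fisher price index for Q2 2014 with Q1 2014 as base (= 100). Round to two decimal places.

Laspeyres component (base-period weights):
ΣP(Q2 2014)Q(Q1 2014) = 2.53×330 + 0.18×252 + 27.46×38 + 1.52×278 = 834.9 + 45.36 + 1043.48 + 422.56 = 2346.3
ΣP(Q1 2014)Q(Q1 2014) = 2.10×330 + 0.13×252 + 30.00×38 + 1.45×278 = 693 + 32.76 + 1140 + 403.1 = 2268.86
L = 2346.3 / 2268.86 × 100 = 103.4132
Paasche component (current-period weights):
ΣP(Q2 2014)Q(Q2 2014) = 2.53×325 + 0.18×238 + 27.46×30 + 1.52×332 = 822.25 + 42.84 + 823.8 + 504.64 = 2193.53
ΣP(Q1 2014)Q(Q2 2014) = 2.10×325 + 0.13×238 + 30.00×30 + 1.45×332 = 682.5 + 30.94 + 900 + 481.4 = 2094.84
P = 2193.53 / 2094.84 × 100 = 104.7111
Fisher = √(L × P) = √(103.4132 × 104.7111) = 104.0601

104.06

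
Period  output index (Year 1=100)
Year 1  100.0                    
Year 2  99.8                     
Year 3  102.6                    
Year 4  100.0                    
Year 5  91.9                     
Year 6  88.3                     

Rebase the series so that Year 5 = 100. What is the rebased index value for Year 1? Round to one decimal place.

108.8

Rebased(Year 1) = 100.0 / 91.9 × 100 = 108.8139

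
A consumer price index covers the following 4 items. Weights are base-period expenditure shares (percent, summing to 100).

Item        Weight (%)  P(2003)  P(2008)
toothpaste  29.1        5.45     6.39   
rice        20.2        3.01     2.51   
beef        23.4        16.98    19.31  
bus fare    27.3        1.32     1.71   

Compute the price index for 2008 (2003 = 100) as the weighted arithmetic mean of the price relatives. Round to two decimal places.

toothpaste: 29.1 × (6.39/5.45) = 29.1 × 1.172477 = 34.1191
rice: 20.2 × (2.51/3.01) = 20.2 × 0.833887 = 16.8445
beef: 23.4 × (19.31/16.98) = 23.4 × 1.137220 = 26.6110
bus fare: 27.3 × (1.71/1.32) = 27.3 × 1.295455 = 35.3659
Index = Σ wᵢ·(p₁ᵢ/p₀ᵢ) = 34.1191 + 16.8445 + 26.6110 + 35.3659 = 112.9405

112.94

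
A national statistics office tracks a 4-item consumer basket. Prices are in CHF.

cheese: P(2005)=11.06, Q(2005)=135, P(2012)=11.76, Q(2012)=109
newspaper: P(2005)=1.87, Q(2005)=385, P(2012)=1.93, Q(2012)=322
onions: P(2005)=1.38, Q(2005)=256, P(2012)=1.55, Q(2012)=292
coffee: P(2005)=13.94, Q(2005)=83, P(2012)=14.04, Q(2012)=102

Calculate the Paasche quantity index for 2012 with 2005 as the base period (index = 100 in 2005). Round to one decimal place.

Paasche quantity index uses current-period prices as weights.
ΣP(2012)·Q(2012) = 11.76×109 + 1.93×322 + 1.55×292 + 14.04×102 = 1281.84 + 621.46 + 452.6 + 1432.08 = 3787.98
ΣP(2012)·Q(2005) = 11.76×135 + 1.93×385 + 1.55×256 + 14.04×83 = 1587.6 + 743.05 + 396.8 + 1165.32 = 3892.77
Index = 3787.98 / 3892.77 × 100 = 97.3081

97.3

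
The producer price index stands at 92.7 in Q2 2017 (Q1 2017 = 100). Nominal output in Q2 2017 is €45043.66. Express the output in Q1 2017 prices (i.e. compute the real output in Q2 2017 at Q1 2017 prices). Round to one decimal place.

Real = Nominal ÷ (Index/100) = 45043.66 ÷ (92.7/100)
     = 45043.66 ÷ 0.927 = 48590.7875

48590.8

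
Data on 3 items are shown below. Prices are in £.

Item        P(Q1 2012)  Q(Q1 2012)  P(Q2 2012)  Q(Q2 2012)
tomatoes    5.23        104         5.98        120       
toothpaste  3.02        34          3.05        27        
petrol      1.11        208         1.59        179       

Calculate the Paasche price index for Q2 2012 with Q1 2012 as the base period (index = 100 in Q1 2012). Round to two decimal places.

Paasche price index uses current-period quantities as weights.
ΣP(Q2 2012)·Q(Q2 2012) = 5.98×120 + 3.05×27 + 1.59×179 = 717.6 + 82.35 + 284.61 = 1084.56
ΣP(Q1 2012)·Q(Q2 2012) = 5.23×120 + 3.02×27 + 1.11×179 = 627.6 + 81.54 + 198.69 = 907.83
Index = 1084.56 / 907.83 × 100 = 119.4673

119.47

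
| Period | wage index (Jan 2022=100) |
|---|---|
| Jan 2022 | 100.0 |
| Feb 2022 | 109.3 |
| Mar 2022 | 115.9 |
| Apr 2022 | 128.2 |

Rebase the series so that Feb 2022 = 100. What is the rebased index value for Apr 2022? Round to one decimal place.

Rebased(Apr 2022) = 128.2 / 109.3 × 100 = 117.2919

117.3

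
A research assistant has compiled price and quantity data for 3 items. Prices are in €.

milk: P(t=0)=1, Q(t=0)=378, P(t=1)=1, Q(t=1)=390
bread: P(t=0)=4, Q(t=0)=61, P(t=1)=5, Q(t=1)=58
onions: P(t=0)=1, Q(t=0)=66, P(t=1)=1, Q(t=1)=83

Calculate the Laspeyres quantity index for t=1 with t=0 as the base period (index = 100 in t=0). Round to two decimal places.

Laspeyres quantity index uses base-period prices as weights.
ΣP(t=0)·Q(t=1) = 1×390 + 4×58 + 1×83 = 390 + 232 + 83 = 705
ΣP(t=0)·Q(t=0) = 1×378 + 4×61 + 1×66 = 378 + 244 + 66 = 688
Index = 705 / 688 × 100 = 102.4709

102.47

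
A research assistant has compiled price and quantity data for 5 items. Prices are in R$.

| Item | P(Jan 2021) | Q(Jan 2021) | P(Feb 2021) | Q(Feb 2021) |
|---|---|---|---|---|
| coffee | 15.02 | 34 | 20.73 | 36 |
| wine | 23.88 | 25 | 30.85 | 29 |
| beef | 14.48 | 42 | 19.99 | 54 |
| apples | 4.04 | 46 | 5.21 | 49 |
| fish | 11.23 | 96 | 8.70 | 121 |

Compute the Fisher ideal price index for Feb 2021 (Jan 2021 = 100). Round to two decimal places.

Laspeyres component (base-period weights):
ΣP(Feb 2021)Q(Jan 2021) = 20.73×34 + 30.85×25 + 19.99×42 + 5.21×46 + 8.70×96 = 704.82 + 771.25 + 839.58 + 239.66 + 835.2 = 3390.51
ΣP(Jan 2021)Q(Jan 2021) = 15.02×34 + 23.88×25 + 14.48×42 + 4.04×46 + 11.23×96 = 510.68 + 597 + 608.16 + 185.84 + 1078.08 = 2979.76
L = 3390.51 / 2979.76 × 100 = 113.7847
Paasche component (current-period weights):
ΣP(Feb 2021)Q(Feb 2021) = 20.73×36 + 30.85×29 + 19.99×54 + 5.21×49 + 8.70×121 = 746.28 + 894.65 + 1079.46 + 255.29 + 1052.7 = 4028.38
ΣP(Jan 2021)Q(Feb 2021) = 15.02×36 + 23.88×29 + 14.48×54 + 4.04×49 + 11.23×121 = 540.72 + 692.52 + 781.92 + 197.96 + 1358.83 = 3571.95
P = 4028.38 / 3571.95 × 100 = 112.7782
Fisher = √(L × P) = √(113.7847 × 112.7782) = 113.2803

113.28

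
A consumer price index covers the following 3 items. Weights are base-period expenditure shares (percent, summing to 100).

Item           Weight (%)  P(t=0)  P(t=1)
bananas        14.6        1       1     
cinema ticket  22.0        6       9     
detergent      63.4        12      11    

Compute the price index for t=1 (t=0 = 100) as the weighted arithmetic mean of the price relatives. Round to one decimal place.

105.7

bananas: 14.6 × (1/1) = 14.6 × 1.000000 = 14.6000
cinema ticket: 22.0 × (9/6) = 22.0 × 1.500000 = 33.0000
detergent: 63.4 × (11/12) = 63.4 × 0.916667 = 58.1167
Index = Σ wᵢ·(p₁ᵢ/p₀ᵢ) = 14.6000 + 33.0000 + 58.1167 = 105.7167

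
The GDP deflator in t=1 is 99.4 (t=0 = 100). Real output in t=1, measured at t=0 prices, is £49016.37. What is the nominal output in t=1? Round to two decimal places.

Nominal = Real × (Index/100) = 49016.37 × (99.4/100)
        = 49016.37 × 0.994 = 48722.2718

48722.27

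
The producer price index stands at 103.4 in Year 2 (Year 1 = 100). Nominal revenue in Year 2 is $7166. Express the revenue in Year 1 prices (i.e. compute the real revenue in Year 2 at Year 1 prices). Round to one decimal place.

6930.4

Real = Nominal ÷ (Index/100) = 7166 ÷ (103.4/100)
     = 7166 ÷ 1.034 = 6930.3675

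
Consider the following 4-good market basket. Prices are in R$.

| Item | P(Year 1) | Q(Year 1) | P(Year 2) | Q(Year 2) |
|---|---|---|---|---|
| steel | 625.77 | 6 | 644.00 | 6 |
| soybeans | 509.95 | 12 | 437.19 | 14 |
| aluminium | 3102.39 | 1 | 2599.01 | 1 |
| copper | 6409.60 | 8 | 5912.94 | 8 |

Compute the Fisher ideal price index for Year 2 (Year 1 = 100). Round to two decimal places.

91.80

Laspeyres component (base-period weights):
ΣP(Year 2)Q(Year 1) = 644.00×6 + 437.19×12 + 2599.01×1 + 5912.94×8 = 3864 + 5246.28 + 2599.01 + 47303.52 = 59012.81
ΣP(Year 1)Q(Year 1) = 625.77×6 + 509.95×12 + 3102.39×1 + 6409.60×8 = 3754.62 + 6119.4 + 3102.39 + 51276.8 = 64253.21
L = 59012.81 / 64253.21 × 100 = 91.8441
Paasche component (current-period weights):
ΣP(Year 2)Q(Year 2) = 644.00×6 + 437.19×14 + 2599.01×1 + 5912.94×8 = 3864 + 6120.66 + 2599.01 + 47303.52 = 59887.19
ΣP(Year 1)Q(Year 2) = 625.77×6 + 509.95×14 + 3102.39×1 + 6409.60×8 = 3754.62 + 7139.3 + 3102.39 + 51276.8 = 65273.11
P = 59887.19 / 65273.11 × 100 = 91.7486
Fisher = √(L × P) = √(91.8441 × 91.7486) = 91.7964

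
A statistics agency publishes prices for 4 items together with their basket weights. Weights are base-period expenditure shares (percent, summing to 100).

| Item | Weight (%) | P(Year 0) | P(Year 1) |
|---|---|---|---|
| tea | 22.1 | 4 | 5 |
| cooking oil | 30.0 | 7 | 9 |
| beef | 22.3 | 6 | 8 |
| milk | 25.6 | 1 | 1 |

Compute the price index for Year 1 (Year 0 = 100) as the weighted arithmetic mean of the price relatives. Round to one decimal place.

tea: 22.1 × (5/4) = 22.1 × 1.250000 = 27.6250
cooking oil: 30.0 × (9/7) = 30.0 × 1.285714 = 38.5714
beef: 22.3 × (8/6) = 22.3 × 1.333333 = 29.7333
milk: 25.6 × (1/1) = 25.6 × 1.000000 = 25.6000
Index = Σ wᵢ·(p₁ᵢ/p₀ᵢ) = 27.6250 + 38.5714 + 29.7333 + 25.6000 = 121.5298

121.5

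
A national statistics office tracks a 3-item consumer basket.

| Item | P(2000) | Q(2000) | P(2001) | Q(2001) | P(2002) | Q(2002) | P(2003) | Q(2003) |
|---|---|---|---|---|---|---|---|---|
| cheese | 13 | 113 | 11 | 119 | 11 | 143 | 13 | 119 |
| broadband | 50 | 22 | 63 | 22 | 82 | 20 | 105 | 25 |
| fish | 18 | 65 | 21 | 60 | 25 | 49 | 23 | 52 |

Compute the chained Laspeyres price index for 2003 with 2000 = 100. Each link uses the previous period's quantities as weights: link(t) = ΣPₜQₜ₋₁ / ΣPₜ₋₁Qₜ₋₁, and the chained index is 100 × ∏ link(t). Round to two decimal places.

142.78

Link 2000→2001:
ΣP(2001)Q(2000) = 11×113 + 63×22 + 21×65 = 1243 + 1386 + 1365 = 3994
ΣP(2000)Q(2000) = 13×113 + 50×22 + 18×65 = 1469 + 1100 + 1170 = 3739
link = 3994/3739 = 1.068200
Link 2001→2002:
ΣP(2002)Q(2001) = 11×119 + 82×22 + 25×60 = 1309 + 1804 + 1500 = 4613
ΣP(2001)Q(2001) = 11×119 + 63×22 + 21×60 = 1309 + 1386 + 1260 = 3955
link = 4613/3955 = 1.166372
Link 2002→2003:
ΣP(2003)Q(2002) = 13×143 + 105×20 + 23×49 = 1859 + 2100 + 1127 = 5086
ΣP(2002)Q(2002) = 11×143 + 82×20 + 25×49 = 1573 + 1640 + 1225 = 4438
link = 5086/4438 = 1.146012
Chained index = 100 × 1.068200 × 1.166372 × 1.146012 = 142.7837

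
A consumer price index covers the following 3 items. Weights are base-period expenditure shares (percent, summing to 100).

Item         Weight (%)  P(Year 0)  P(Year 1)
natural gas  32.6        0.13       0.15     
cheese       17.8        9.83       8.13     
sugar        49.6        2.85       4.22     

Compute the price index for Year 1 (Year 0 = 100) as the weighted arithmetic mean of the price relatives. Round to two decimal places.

natural gas: 32.6 × (0.15/0.13) = 32.6 × 1.153846 = 37.6154
cheese: 17.8 × (8.13/9.83) = 17.8 × 0.827060 = 14.7217
sugar: 49.6 × (4.22/2.85) = 49.6 × 1.480702 = 73.4428
Index = Σ wᵢ·(p₁ᵢ/p₀ᵢ) = 37.6154 + 14.7217 + 73.4428 = 125.7799

125.78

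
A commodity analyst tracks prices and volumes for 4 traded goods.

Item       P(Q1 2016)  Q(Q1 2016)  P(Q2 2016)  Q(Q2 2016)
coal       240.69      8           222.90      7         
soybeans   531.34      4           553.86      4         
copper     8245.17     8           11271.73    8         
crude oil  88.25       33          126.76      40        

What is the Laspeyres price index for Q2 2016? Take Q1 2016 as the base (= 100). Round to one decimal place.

Laspeyres price index uses base-period quantities as weights.
ΣP(Q2 2016)·Q(Q1 2016) = 222.90×8 + 553.86×4 + 11271.73×8 + 126.76×33 = 1783.2 + 2215.44 + 90173.84 + 4183.08 = 98355.56
ΣP(Q1 2016)·Q(Q1 2016) = 240.69×8 + 531.34×4 + 8245.17×8 + 88.25×33 = 1925.52 + 2125.36 + 65961.36 + 2912.25 = 72924.49
Index = 98355.56 / 72924.49 × 100 = 134.8732

134.9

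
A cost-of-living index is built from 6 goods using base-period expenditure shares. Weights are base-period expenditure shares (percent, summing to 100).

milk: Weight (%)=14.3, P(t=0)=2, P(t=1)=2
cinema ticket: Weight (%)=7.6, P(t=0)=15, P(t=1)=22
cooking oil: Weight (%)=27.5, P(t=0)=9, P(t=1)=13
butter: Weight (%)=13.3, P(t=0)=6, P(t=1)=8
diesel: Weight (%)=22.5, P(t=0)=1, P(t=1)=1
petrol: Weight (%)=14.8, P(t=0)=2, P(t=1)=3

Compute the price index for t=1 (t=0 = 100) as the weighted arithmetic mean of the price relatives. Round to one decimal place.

milk: 14.3 × (2/2) = 14.3 × 1.000000 = 14.3000
cinema ticket: 7.6 × (22/15) = 7.6 × 1.466667 = 11.1467
cooking oil: 27.5 × (13/9) = 27.5 × 1.444444 = 39.7222
butter: 13.3 × (8/6) = 13.3 × 1.333333 = 17.7333
diesel: 22.5 × (1/1) = 22.5 × 1.000000 = 22.5000
petrol: 14.8 × (3/2) = 14.8 × 1.500000 = 22.2000
Index = Σ wᵢ·(p₁ᵢ/p₀ᵢ) = 14.3000 + 11.1467 + 39.7222 + 17.7333 + 22.5000 + 22.2000 = 127.6022

127.6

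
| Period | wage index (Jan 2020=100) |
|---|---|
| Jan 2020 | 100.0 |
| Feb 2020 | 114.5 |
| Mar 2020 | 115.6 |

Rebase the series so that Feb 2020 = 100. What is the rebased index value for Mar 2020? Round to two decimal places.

100.96

Rebased(Mar 2020) = 115.6 / 114.5 × 100 = 100.9607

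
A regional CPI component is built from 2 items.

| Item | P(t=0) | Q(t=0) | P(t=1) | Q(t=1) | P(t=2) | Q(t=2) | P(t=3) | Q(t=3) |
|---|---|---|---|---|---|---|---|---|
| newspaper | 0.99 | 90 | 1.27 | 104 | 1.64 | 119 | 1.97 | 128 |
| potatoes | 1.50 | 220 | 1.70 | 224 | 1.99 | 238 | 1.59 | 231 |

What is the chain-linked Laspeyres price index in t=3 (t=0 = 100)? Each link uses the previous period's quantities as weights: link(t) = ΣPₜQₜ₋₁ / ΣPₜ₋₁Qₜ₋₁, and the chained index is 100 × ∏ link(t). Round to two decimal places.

Link t=0→t=1:
ΣP(t=1)Q(t=0) = 1.27×90 + 1.70×220 = 114.3 + 374 = 488.3
ΣP(t=0)Q(t=0) = 0.99×90 + 1.50×220 = 89.1 + 330 = 419.1
link = 488.3/419.1 = 1.165116
Link t=1→t=2:
ΣP(t=2)Q(t=1) = 1.64×104 + 1.99×224 = 170.56 + 445.76 = 616.32
ΣP(t=1)Q(t=1) = 1.27×104 + 1.70×224 = 132.08 + 380.8 = 512.88
link = 616.32/512.88 = 1.201685
Link t=2→t=3:
ΣP(t=3)Q(t=2) = 1.97×119 + 1.59×238 = 234.43 + 378.42 = 612.85
ΣP(t=2)Q(t=2) = 1.64×119 + 1.99×238 = 195.16 + 473.62 = 668.78
link = 612.85/668.78 = 0.916370
Chained index = 100 × 1.165116 × 1.201685 × 0.916370 = 128.3011

128.30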